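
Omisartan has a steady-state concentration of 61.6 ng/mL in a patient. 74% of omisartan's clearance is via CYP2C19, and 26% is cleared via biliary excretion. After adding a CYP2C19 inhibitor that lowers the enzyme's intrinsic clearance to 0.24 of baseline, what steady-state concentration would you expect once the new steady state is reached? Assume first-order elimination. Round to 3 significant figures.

141 ng/mL

The CYP2C19 pathway (74% of clearance) is reduced to 0.24× activity: 0.74 × 0.24 = 0.1776.
Non-CYP routes (26%) are unchanged.
Relative clearance = 0.1776 + 0.26 = 0.4376.
New steady-state concentration = baseline ÷ relative clearance = 61.6 / 0.4376 = 141 ng/mL.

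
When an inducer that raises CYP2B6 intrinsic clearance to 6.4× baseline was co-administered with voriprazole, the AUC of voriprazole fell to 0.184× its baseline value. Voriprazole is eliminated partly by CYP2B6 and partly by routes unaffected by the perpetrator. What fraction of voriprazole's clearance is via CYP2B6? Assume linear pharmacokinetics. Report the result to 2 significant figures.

CL'/CL = 1 / 0.184 = 5.435
6.4·fm + (1 − fm) = 5.435
fm = (5.435 − 1) / (6.4 − 1) = 0.82

0.82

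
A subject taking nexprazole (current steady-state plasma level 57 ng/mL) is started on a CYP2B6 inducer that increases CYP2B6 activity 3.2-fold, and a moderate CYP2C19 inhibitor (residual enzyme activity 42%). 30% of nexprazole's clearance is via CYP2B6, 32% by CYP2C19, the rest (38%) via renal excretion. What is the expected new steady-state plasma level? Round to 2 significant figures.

CYP2B6: 0.3 × 3.2 = 0.96
CYP2C19: 0.32 × 0.42 = 0.1344
Other: 0.38 (unchanged)
Relative clearance = 0.96 + 0.1344 + 0.38 = 1.4744.
Steady-state plasma level ∝ 1/CL: new value = 57 / 1.4744 = 39 ng/mL.

39 ng/mL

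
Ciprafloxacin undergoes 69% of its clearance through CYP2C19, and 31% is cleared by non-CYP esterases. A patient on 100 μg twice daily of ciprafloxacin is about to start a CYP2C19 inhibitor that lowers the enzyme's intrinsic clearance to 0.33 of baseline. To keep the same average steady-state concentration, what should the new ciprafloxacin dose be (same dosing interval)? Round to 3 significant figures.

The CYP2C19 pathway (69% of clearance) falls to 0.33× activity: 0.69 × 0.33 = 0.2277.
The remaining 31% of clearance is unaffected.
CL_new/CL_old = 0.2277 + 0.31 = 0.5377.
To maintain the same steady-state level, dose must scale with clearance: new dose = 100 × 0.5377 = 53.8 μg.

53.8 μg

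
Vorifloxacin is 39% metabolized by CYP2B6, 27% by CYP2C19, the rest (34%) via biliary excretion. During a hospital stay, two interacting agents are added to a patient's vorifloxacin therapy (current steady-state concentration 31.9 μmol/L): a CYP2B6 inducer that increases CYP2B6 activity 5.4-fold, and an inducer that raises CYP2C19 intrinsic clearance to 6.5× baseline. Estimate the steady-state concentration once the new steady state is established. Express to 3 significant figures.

7.59 μmol/L

CYP2B6: 0.39 × 5.4 = 2.106
CYP2C19: 0.27 × 6.5 = 1.755
Other: 0.34 (unchanged)
CL_new/CL_old = 2.106 + 1.755 + 0.34 = 4.201.
Dividing the baseline by the relative clearance: 31.9 / 4.201 = 7.59 μmol/L.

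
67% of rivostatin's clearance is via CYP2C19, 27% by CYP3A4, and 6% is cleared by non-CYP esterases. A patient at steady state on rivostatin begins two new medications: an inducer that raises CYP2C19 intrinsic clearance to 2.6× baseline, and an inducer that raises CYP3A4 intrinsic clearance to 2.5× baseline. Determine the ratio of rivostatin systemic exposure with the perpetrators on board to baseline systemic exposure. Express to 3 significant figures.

CYP2C19: 0.67 × 2.6 = 1.742
CYP3A4: 0.27 × 2.5 = 0.675
Other: 0.06 (unchanged)
Relative clearance = 1.742 + 0.675 + 0.06 = 2.477.
Net systemic exposure ratio = 1 / 2.477 = 0.404.

0.404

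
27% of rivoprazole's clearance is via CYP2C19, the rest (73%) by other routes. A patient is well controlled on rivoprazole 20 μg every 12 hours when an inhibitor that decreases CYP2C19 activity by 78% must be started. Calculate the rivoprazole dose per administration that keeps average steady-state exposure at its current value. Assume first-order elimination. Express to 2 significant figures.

The CYP2C19 pathway (27% of clearance) drops to 0.22× activity: 0.27 × 0.22 = 0.0594.
The remaining 73% of clearance is unaffected.
Relative clearance = 0.0594 + 0.73 = 0.7894.
Css,avg = (dose rate)/CL, so holding Css fixed requires dose ∝ CL: 20 × 0.7894 = 16 μg.

16 μg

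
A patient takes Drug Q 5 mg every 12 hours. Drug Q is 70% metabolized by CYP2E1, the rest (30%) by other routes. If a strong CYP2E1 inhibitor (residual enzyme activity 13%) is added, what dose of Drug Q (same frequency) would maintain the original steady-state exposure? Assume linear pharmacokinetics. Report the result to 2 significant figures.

2.0 mg

The CYP2E1 pathway (70% of clearance) drops to 0.13× activity: 0.7 × 0.13 = 0.091.
Non-CYP routes (30%) are unchanged.
New clearance relative to baseline: 0.091 + 0.3 = 0.391.
Css,avg = (dose rate)/CL, so holding Css fixed requires dose ∝ CL: 5 × 0.391 = 2.0 mg.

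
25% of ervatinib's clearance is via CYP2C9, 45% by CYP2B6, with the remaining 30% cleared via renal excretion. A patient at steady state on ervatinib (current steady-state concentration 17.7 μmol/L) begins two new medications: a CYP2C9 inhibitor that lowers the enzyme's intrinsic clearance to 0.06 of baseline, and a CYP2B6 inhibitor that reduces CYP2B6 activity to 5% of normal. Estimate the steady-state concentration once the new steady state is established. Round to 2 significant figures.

52 μmol/L

The CYP2C9 pathway (25% of clearance) is reduced to 0.06× activity: 0.25 × 0.06 = 0.015.
The CYP2B6 pathway (45% of clearance) is reduced to 0.05× activity: 0.45 × 0.05 = 0.0225.
The remaining 30% of clearance is unaffected.
CL_new/CL_old = 0.015 + 0.0225 + 0.3 = 0.3375.
Steady-state concentration ∝ 1/CL: new value = 17.7 / 0.3375 = 52 μmol/L.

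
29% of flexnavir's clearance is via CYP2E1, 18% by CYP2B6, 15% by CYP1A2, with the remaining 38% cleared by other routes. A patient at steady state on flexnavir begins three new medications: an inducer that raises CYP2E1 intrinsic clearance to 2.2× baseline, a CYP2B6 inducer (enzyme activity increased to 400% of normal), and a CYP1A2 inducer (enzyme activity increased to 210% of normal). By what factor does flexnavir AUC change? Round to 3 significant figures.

The CYP2E1 pathway (29% of clearance) is boosted to 2.2× activity: 0.29 × 2.2 = 0.638.
The CYP2B6 pathway (18% of clearance) is boosted to 4× activity: 0.18 × 4 = 0.72.
The CYP1A2 pathway (15% of clearance) rises to 2.1× activity: 0.15 × 2.1 = 0.315.
The remaining 38% of clearance is unaffected.
Relative clearance = 0.638 + 0.72 + 0.315 + 0.38 = 2.053.
Net AUC ratio = 1 / 2.053 = 0.487.

0.487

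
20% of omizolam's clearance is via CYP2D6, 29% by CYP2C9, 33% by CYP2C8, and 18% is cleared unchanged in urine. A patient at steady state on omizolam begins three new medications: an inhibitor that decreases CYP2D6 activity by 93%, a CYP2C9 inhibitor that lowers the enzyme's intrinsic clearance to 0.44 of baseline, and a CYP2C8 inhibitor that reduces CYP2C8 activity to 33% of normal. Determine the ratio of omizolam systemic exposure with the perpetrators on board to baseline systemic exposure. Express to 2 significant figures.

CYP2D6: 0.2 × 0.07 = 0.014
CYP2C9: 0.29 × 0.44 = 0.1276
CYP2C8: 0.33 × 0.33 = 0.1089
Other: 0.18 (unchanged)
CL_new/CL_old = 0.014 + 0.1276 + 0.1089 + 0.18 = 0.4305.
Systemic exposure ∝ 1/CL: fold-change = 1 / 0.4305 = 2.3.

2.3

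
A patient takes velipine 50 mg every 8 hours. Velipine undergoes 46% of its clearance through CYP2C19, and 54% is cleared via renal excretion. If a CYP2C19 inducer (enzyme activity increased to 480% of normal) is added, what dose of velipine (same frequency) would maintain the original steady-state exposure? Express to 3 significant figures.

The CYP2C19 pathway (46% of clearance) is boosted to 4.8× activity: 0.46 × 4.8 = 2.208.
The remaining 54% of clearance is unaffected.
Relative clearance = 2.208 + 0.54 = 2.748.
Exposure is unchanged when dose changes in proportion to clearance. New dose = 50 mg × 2.748 = 137 mg.

137 mg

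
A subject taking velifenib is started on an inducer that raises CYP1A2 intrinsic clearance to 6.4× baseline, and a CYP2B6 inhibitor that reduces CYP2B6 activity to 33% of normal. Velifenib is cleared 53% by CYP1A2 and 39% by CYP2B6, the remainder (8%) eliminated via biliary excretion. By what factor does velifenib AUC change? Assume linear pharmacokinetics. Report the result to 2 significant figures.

0.28

CYP1A2: 0.53 × 6.4 = 3.392
CYP2B6: 0.39 × 0.33 = 0.1287
Other: 0.08 (unchanged)
CL_new/CL_old = 3.392 + 0.1287 + 0.08 = 3.6007.
Net AUC ratio = 1 / 3.6007 = 0.28.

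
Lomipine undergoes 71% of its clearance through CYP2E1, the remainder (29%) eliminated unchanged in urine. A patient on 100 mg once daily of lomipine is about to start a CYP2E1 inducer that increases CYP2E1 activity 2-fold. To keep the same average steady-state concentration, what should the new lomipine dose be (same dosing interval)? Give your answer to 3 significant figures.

171 mg

CYP2E1: 0.71 × 2 = 1.42
Other: 0.29 (unchanged)
New clearance relative to baseline: 1.42 + 0.29 = 1.71.
Css,avg = (dose rate)/CL, so holding Css fixed requires dose ∝ CL: 100 × 1.71 = 171 mg.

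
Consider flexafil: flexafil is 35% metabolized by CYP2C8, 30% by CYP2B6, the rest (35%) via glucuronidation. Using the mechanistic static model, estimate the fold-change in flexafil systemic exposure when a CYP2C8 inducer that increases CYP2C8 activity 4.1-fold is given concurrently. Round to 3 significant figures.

0.480

CYP2C8: 0.35 × 4.1 = 1.435
CYP2B6: 0.3 (unchanged)
Other: 0.35 (unchanged)
CL_new/CL_old = 1.435 + 0.3 + 0.35 = 2.085.
Systemic exposure ratio = CL_old/CL_new = 1 / 2.085 = 0.480.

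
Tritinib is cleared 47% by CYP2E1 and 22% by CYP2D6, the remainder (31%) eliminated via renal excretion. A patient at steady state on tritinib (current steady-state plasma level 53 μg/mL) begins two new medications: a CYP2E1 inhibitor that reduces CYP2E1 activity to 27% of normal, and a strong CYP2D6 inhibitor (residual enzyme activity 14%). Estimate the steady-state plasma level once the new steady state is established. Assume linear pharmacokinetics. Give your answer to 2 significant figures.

The CYP2E1 pathway (47% of clearance) drops to 0.27× activity: 0.47 × 0.27 = 0.1269.
The CYP2D6 pathway (22% of clearance) falls to 0.14× activity: 0.22 × 0.14 = 0.0308.
The remaining 31% of clearance is unaffected.
CL_new/CL_old = 0.1269 + 0.0308 + 0.31 = 0.4677.
Steady-state plasma level ∝ 1/CL: new value = 53 / 0.4677 = 1.1 × 10² μg/mL.

1.1 × 10² μg/mL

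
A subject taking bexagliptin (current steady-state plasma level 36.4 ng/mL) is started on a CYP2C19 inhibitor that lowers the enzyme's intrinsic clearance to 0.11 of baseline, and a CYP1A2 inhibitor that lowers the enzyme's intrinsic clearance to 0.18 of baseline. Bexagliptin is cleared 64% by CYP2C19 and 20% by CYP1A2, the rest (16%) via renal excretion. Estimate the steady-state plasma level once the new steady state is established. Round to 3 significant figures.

137 ng/mL

The CYP2C19 pathway (64% of clearance) drops to 0.11× activity: 0.64 × 0.11 = 0.0704.
The CYP1A2 pathway (20% of clearance) drops to 0.18× activity: 0.2 × 0.18 = 0.036.
The remaining 16% of clearance is unaffected.
Relative clearance = 0.0704 + 0.036 + 0.16 = 0.2664.
New steady-state plasma level = 36.4 / 0.2664 = 137 ng/mL (concentration scales inversely with clearance).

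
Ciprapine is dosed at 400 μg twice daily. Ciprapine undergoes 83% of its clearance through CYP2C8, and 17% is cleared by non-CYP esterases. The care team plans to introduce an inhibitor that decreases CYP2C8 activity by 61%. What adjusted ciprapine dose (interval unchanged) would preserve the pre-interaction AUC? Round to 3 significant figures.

CYP2C8: 0.83 × 0.39 = 0.3237
Other: 0.17 (unchanged)
CL_new/CL_old = 0.3237 + 0.17 = 0.4937.
Css,avg = (dose rate)/CL, so holding Css fixed requires dose ∝ CL: 400 × 0.4937 = 197 μg.

197 μg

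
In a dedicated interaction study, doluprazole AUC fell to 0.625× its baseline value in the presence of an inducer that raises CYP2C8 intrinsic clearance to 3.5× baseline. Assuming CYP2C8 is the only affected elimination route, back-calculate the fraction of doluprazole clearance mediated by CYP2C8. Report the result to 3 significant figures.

Call the CYP2C8 fraction fm. After the interaction, CL_new/CL_old = fm × 3.5 + (1 − fm).
AUC ratio = 1 / (new CL fraction), so new CL fraction = 1 / 0.625 = 1.6.
fm × 3.5 + 1 − fm = 1.6  ⇒  fm × (3.5 − 1) = 0.6  ⇒  fm = 0.240.

0.240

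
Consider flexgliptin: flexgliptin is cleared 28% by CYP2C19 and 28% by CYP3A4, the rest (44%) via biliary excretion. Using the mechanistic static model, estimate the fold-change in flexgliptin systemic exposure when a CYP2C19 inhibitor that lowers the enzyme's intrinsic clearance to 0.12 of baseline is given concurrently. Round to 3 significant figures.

1.33

The CYP2C19 pathway (28% of clearance) falls to 0.12× activity: 0.28 × 0.12 = 0.0336.
CYP3A4 (28%) and the residual 44% are unaffected.
New clearance relative to baseline: 0.0336 + 0.28 + 0.44 = 0.7536.
Systemic exposure is inversely proportional to clearance, so the fold-change is 1 / 0.7536 = 1.33.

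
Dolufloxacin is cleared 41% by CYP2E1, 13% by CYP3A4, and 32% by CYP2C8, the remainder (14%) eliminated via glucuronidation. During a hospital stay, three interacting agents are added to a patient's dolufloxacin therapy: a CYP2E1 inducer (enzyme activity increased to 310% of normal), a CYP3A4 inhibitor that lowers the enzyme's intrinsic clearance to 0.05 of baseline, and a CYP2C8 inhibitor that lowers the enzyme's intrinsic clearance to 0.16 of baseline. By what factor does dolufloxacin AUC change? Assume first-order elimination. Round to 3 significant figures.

The CYP2E1 pathway (41% of clearance) increases to 3.1× activity: 0.41 × 3.1 = 1.271.
The CYP3A4 pathway (13% of clearance) is reduced to 0.05× activity: 0.13 × 0.05 = 0.0065.
The CYP2C8 pathway (32% of clearance) falls to 0.16× activity: 0.32 × 0.16 = 0.0512.
The remaining 14% of clearance is unaffected.
Relative clearance = 1.271 + 0.0065 + 0.0512 + 0.14 = 1.4687.
Because AUC varies inversely with clearance, the combined effect is 1 / 1.4687 = 0.681.

0.681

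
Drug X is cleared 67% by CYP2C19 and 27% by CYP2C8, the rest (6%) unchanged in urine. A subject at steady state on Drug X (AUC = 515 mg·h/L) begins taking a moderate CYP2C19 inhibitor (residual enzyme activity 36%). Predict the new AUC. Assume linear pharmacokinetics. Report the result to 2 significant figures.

CYP2C19: 0.67 × 0.36 = 0.2412
CYP2C8: 0.27 (unchanged)
Other: 0.06 (unchanged)
New clearance relative to baseline: 0.2412 + 0.27 + 0.06 = 0.5712.
New AUC = baseline ÷ relative clearance = 515 / 0.5712 = 9.0 × 10² mg·h/L.

9.0 × 10² mg·h/L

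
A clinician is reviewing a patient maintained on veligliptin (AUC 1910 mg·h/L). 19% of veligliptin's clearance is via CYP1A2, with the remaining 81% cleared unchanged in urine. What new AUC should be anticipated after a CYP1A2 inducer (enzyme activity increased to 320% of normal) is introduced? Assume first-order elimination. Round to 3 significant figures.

The CYP1A2 pathway (19% of clearance) is boosted to 3.2× activity: 0.19 × 3.2 = 0.608.
The remaining 81% of clearance is unaffected.
CL_new/CL_old = 0.608 + 0.81 = 1.418.
New AUC = baseline ÷ relative clearance = 1910 / 1.418 = 1.35 × 10³ mg·h/L.

1.35 × 10³ mg·h/L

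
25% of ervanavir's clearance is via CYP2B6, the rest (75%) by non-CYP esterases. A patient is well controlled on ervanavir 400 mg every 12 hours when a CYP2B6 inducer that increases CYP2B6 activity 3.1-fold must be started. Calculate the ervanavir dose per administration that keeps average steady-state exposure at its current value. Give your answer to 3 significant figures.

The CYP2B6 pathway (25% of clearance) is boosted to 3.1× activity: 0.25 × 3.1 = 0.775.
Non-CYP routes (75%) are unchanged.
Relative clearance = 0.775 + 0.75 = 1.525.
To maintain the same steady-state level, dose must scale with clearance: new dose = 400 × 1.525 = 610 mg.

610 mg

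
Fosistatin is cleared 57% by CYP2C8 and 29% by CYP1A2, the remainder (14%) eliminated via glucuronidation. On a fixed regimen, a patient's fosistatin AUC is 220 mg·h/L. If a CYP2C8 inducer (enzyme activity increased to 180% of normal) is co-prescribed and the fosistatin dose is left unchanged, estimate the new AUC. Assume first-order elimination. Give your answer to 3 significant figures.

151 mg·h/L

CYP2C8: 0.57 × 1.8 = 1.026
CYP1A2: 0.29 (unchanged)
Other: 0.14 (unchanged)
New clearance relative to baseline: 1.026 + 0.29 + 0.14 = 1.456.
With dosing unchanged, AUC scales as 1/CL: 220 / 1.456 = 151 mg·h/L.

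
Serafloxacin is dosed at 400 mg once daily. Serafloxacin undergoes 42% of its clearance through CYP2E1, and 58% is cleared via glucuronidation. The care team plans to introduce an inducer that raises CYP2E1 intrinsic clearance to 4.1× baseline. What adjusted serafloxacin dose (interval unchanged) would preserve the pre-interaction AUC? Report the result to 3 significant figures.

The CYP2E1 pathway (42% of clearance) is boosted to 4.1× activity: 0.42 × 4.1 = 1.722.
Non-CYP routes (58%) are unchanged.
New clearance relative to baseline: 1.722 + 0.58 = 2.302.
Css,avg = (dose rate)/CL, so holding Css fixed requires dose ∝ CL: 400 × 2.302 = 921 mg.

921 mg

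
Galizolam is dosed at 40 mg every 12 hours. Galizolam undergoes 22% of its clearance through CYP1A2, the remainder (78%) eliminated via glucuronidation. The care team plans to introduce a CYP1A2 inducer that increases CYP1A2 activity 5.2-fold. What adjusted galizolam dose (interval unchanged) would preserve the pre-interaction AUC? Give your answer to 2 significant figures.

77 mg

CYP1A2: 0.22 × 5.2 = 1.144
Other: 0.78 (unchanged)
Relative clearance = 1.144 + 0.78 = 1.924.
To maintain the same steady-state level, dose must scale with clearance: new dose = 40 × 1.924 = 77 mg.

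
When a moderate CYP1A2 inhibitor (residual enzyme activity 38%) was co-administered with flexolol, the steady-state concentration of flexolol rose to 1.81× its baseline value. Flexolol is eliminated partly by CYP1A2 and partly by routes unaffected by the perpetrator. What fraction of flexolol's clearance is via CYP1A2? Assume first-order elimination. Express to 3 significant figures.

Let x = fm,CYP1A2. Because steady-state concentration ∝ 1/CL, relative clearance fell to 1/1.81 = 0.5525.
Only the CYP1A2 route changed, so 0.5525 = x·0.38 + (1 − x), giving x = 0.722.

0.722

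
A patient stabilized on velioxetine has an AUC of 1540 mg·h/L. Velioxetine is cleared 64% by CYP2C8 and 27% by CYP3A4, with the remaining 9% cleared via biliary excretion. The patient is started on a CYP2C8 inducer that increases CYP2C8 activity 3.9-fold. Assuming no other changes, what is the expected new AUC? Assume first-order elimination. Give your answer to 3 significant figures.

539 mg·h/L

CYP2C8: 0.64 × 3.9 = 2.496
CYP3A4: 0.27 (unchanged)
Other: 0.09 (unchanged)
Relative clearance = 2.496 + 0.27 + 0.09 = 2.856.
New AUC = baseline ÷ relative clearance = 1540 / 2.856 = 539 mg·h/L.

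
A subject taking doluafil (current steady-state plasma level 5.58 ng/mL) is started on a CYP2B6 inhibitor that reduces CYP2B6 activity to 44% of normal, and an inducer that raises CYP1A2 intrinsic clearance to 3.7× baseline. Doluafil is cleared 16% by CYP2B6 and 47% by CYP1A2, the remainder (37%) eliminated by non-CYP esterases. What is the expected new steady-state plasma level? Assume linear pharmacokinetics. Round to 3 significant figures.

2.56 ng/mL

The CYP2B6 pathway (16% of clearance) drops to 0.44× activity: 0.16 × 0.44 = 0.0704.
The CYP1A2 pathway (47% of clearance) increases to 3.7× activity: 0.47 × 3.7 = 1.739.
Non-CYP routes (37%) are unchanged.
New clearance relative to baseline: 0.0704 + 1.739 + 0.37 = 2.1794.
Steady-state plasma level ∝ 1/CL: new value = 5.58 / 2.1794 = 2.56 ng/mL.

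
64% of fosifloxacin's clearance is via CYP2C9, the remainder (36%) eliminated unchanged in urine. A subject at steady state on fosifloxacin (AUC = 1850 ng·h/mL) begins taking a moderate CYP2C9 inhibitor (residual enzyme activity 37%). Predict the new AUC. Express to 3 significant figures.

CYP2C9: 0.64 × 0.37 = 0.2368
Other: 0.36 (unchanged)
New clearance relative to baseline: 0.2368 + 0.36 = 0.5968.
New AUC = baseline ÷ relative clearance = 1850 / 0.5968 = 3.10 × 10³ ng·h/mL.

3.10 × 10³ ng·h/mL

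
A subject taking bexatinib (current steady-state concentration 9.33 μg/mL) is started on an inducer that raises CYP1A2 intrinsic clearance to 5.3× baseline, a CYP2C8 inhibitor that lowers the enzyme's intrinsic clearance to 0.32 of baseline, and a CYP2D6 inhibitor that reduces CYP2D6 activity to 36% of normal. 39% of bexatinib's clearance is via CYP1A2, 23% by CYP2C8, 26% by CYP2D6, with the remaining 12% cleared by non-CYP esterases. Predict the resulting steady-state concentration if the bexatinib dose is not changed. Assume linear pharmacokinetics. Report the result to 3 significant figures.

The CYP1A2 pathway (39% of clearance) increases to 5.3× activity: 0.39 × 5.3 = 2.067.
The CYP2C8 pathway (23% of clearance) is reduced to 0.32× activity: 0.23 × 0.32 = 0.0736.
The CYP2D6 pathway (26% of clearance) drops to 0.36× activity: 0.26 × 0.36 = 0.0936.
The remaining 12% of clearance is unaffected.
New clearance relative to baseline: 2.067 + 0.0736 + 0.0936 + 0.12 = 2.3542.
Dividing the baseline by the relative clearance: 9.33 / 2.3542 = 3.96 μg/mL.

3.96 μg/mL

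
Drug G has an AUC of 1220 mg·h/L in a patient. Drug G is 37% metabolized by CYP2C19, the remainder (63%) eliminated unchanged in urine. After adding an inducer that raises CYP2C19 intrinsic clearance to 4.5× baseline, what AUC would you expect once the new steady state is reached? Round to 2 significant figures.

5.3 × 10² mg·h/L

The CYP2C19 pathway (37% of clearance) is boosted to 4.5× activity: 0.37 × 4.5 = 1.665.
Non-CYP routes (63%) are unchanged.
CL_new/CL_old = 1.665 + 0.63 = 2.295.
AUC ∝ 1/CL, so new value = 1220 / 2.295 = 5.3 × 10² mg·h/L.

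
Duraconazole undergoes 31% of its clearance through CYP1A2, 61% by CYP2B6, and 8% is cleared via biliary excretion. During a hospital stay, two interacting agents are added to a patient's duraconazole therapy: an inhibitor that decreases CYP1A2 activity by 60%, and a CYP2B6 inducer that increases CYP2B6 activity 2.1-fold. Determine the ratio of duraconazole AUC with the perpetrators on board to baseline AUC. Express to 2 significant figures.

The CYP1A2 pathway (31% of clearance) falls to 0.4× activity: 0.31 × 0.4 = 0.124.
The CYP2B6 pathway (61% of clearance) rises to 2.1× activity: 0.61 × 2.1 = 1.281.
The remaining 8% of clearance is unaffected.
CL_new/CL_old = 0.124 + 1.281 + 0.08 = 1.485.
Net AUC ratio = 1 / 1.485 = 0.67.

0.67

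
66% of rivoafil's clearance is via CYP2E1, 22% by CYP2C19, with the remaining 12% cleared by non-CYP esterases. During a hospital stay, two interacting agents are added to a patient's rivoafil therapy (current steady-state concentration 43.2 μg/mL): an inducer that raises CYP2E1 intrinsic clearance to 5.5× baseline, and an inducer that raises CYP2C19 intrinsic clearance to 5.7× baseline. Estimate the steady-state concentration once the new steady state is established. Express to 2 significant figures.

The CYP2E1 pathway (66% of clearance) increases to 5.5× activity: 0.66 × 5.5 = 3.63.
The CYP2C19 pathway (22% of clearance) is boosted to 5.7× activity: 0.22 × 5.7 = 1.254.
The remaining 12% of clearance is unaffected.
CL_new/CL_old = 3.63 + 1.254 + 0.12 = 5.004.
New steady-state concentration = 43.2 / 5.004 = 8.6 μg/mL (concentration scales inversely with clearance).

8.6 μg/mL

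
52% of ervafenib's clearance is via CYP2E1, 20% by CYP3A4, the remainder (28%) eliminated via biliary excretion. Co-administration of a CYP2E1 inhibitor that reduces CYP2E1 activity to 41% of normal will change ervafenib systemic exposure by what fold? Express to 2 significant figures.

The CYP2E1 pathway (52% of clearance) drops to 0.41× activity: 0.52 × 0.41 = 0.2132.
CYP3A4 (20%) and the residual 28% are unaffected.
Relative clearance = 0.2132 + 0.2 + 0.28 = 0.6932.
Systemic exposure ratio = CL_old/CL_new = 1 / 0.6932 = 1.4.

1.4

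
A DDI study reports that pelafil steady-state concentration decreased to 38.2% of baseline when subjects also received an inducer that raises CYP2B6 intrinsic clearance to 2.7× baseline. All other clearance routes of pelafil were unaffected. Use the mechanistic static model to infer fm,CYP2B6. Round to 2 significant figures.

Call the CYP2B6 fraction fm. After the interaction, CL_new/CL_old = fm × 2.7 + (1 − fm).
Steady-state concentration ratio = 1 / (new CL fraction), so new CL fraction = 1 / 0.382 = 2.618.
fm × 2.7 + 1 − fm = 2.618  ⇒  fm × (2.7 − 1) = 1.618  ⇒  fm = 0.95.

0.95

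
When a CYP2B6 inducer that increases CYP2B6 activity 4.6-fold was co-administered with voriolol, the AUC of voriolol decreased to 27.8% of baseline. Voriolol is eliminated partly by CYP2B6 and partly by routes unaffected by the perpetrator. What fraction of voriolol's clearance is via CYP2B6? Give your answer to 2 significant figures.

0.72

CL'/CL = 1 / 0.278 = 3.597
4.6·fm + (1 − fm) = 3.597
fm = (3.597 − 1) / (4.6 − 1) = 0.72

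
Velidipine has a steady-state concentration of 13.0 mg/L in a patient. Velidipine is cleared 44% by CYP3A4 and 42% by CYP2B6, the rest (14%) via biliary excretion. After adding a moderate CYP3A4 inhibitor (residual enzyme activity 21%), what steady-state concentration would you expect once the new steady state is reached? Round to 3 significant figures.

19.9 mg/L

The CYP3A4 pathway (44% of clearance) falls to 0.21× activity: 0.44 × 0.21 = 0.0924.
CYP2B6 (42%) and the residual 14% are unaffected.
New clearance relative to baseline: 0.0924 + 0.42 + 0.14 = 0.6524.
Steady-state concentration ∝ 1/CL, so new value = 13.0 / 0.6524 = 19.9 mg/L.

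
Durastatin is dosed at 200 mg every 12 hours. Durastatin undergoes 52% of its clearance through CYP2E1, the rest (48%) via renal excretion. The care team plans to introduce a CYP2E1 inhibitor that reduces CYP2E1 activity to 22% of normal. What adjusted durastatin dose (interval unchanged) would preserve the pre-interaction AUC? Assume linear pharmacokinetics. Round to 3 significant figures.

119 mg

CYP2E1: 0.52 × 0.22 = 0.1144
Other: 0.48 (unchanged)
CL_new/CL_old = 0.1144 + 0.48 = 0.5944.
Css,avg = (dose rate)/CL, so holding Css fixed requires dose ∝ CL: 200 × 0.5944 = 119 mg.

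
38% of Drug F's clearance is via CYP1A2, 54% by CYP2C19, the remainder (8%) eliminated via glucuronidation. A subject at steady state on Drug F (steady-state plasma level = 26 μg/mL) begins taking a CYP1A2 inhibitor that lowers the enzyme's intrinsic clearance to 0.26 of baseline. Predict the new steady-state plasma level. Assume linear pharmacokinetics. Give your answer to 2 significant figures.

36 μg/mL

The CYP1A2 pathway (38% of clearance) drops to 0.26× activity: 0.38 × 0.26 = 0.0988.
CYP2C19 (54%) and the residual 8% are unaffected.
CL_new/CL_old = 0.0988 + 0.54 + 0.08 = 0.7188.
With dosing unchanged, steady-state plasma level scales as 1/CL: 26 / 0.7188 = 36 μg/mL.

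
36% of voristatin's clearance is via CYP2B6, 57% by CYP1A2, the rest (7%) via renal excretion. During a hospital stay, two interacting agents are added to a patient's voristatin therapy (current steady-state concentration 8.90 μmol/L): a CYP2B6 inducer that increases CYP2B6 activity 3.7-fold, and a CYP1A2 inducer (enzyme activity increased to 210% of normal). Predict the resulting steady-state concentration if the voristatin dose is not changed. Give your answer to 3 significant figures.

The CYP2B6 pathway (36% of clearance) increases to 3.7× activity: 0.36 × 3.7 = 1.332.
The CYP1A2 pathway (57% of clearance) increases to 2.1× activity: 0.57 × 2.1 = 1.197.
The remaining 7% of clearance is unaffected.
New clearance relative to baseline: 1.332 + 1.197 + 0.07 = 2.599.
Dividing the baseline by the relative clearance: 8.90 / 2.599 = 3.42 μmol/L.

3.42 μmol/L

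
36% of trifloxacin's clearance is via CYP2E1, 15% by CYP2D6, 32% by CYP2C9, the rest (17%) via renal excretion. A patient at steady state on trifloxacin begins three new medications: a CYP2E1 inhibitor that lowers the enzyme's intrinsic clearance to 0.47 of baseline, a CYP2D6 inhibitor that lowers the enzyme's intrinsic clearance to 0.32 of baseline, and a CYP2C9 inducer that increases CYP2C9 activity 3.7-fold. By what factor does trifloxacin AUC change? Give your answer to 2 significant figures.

0.64

The CYP2E1 pathway (36% of clearance) falls to 0.47× activity: 0.36 × 0.47 = 0.1692.
The CYP2D6 pathway (15% of clearance) drops to 0.32× activity: 0.15 × 0.32 = 0.048.
The CYP2C9 pathway (32% of clearance) is boosted to 3.7× activity: 0.32 × 3.7 = 1.184.
The remaining 17% of clearance is unaffected.
CL_new/CL_old = 0.1692 + 0.048 + 1.184 + 0.17 = 1.5712.
AUC ∝ 1/CL: fold-change = 1 / 1.5712 = 0.64.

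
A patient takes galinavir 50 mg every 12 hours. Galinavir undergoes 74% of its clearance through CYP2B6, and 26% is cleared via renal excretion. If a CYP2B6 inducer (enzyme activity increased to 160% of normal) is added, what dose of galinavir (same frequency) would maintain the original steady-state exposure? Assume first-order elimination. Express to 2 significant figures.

72 mg

The CYP2B6 pathway (74% of clearance) rises to 1.6× activity: 0.74 × 1.6 = 1.184.
Non-CYP routes (26%) are unchanged.
CL_new/CL_old = 1.184 + 0.26 = 1.444.
To maintain the same steady-state level, dose must scale with clearance: new dose = 50 × 1.444 = 72 mg.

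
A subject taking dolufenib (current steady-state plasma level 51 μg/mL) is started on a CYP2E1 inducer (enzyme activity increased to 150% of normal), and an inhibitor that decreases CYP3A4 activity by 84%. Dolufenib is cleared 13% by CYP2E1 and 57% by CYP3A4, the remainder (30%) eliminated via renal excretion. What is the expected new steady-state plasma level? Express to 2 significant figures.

CYP2E1: 0.13 × 1.5 = 0.195
CYP3A4: 0.57 × 0.16 = 0.0912
Other: 0.3 (unchanged)
CL_new/CL_old = 0.195 + 0.0912 + 0.3 = 0.5862.
Steady-state plasma level ∝ 1/CL: new value = 51 / 0.5862 = 87 μg/mL.

87 μg/mL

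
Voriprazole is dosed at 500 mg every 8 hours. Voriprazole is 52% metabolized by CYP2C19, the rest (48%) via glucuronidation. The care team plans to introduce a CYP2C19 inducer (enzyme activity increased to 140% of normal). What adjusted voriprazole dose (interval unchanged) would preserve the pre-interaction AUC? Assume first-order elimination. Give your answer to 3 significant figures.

604 mg

CYP2C19: 0.52 × 1.4 = 0.728
Other: 0.48 (unchanged)
Relative clearance = 0.728 + 0.48 = 1.208.
Exposure is unchanged when dose changes in proportion to clearance. New dose = 500 mg × 1.208 = 604 mg.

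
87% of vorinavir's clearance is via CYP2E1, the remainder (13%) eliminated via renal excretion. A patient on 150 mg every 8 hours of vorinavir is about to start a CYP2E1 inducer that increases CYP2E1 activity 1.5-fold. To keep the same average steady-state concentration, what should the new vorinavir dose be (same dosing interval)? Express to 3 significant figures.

The CYP2E1 pathway (87% of clearance) is boosted to 1.5× activity: 0.87 × 1.5 = 1.305.
The remaining 13% of clearance is unaffected.
New clearance relative to baseline: 1.305 + 0.13 = 1.435.
Css,avg = (dose rate)/CL, so holding Css fixed requires dose ∝ CL: 150 × 1.435 = 215 mg.

215 mg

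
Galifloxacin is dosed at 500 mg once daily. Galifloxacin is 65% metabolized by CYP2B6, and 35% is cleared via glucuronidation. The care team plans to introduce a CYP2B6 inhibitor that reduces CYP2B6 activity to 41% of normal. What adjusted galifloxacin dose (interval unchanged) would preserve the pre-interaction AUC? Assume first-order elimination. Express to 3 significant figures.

The CYP2B6 pathway (65% of clearance) drops to 0.41× activity: 0.65 × 0.41 = 0.2665.
The remaining 35% of clearance is unaffected.
Relative clearance = 0.2665 + 0.35 = 0.6165.
Exposure is unchanged when dose changes in proportion to clearance. New dose = 500 mg × 0.6165 = 308 mg.

308 mg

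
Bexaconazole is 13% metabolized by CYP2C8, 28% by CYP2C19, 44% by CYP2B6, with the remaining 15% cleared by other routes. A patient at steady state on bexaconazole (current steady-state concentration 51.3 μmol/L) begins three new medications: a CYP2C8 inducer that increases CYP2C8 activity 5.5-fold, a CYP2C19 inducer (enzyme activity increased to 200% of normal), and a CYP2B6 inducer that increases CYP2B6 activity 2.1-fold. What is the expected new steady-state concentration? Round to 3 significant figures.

21.8 μmol/L

The CYP2C8 pathway (13% of clearance) increases to 5.5× activity: 0.13 × 5.5 = 0.715.
The CYP2C19 pathway (28% of clearance) is boosted to 2× activity: 0.28 × 2 = 0.56.
The CYP2B6 pathway (44% of clearance) is boosted to 2.1× activity: 0.44 × 2.1 = 0.924.
The remaining 15% of clearance is unaffected.
New clearance relative to baseline: 0.715 + 0.56 + 0.924 + 0.15 = 2.349.
Dividing the baseline by the relative clearance: 51.3 / 2.349 = 21.8 μmol/L.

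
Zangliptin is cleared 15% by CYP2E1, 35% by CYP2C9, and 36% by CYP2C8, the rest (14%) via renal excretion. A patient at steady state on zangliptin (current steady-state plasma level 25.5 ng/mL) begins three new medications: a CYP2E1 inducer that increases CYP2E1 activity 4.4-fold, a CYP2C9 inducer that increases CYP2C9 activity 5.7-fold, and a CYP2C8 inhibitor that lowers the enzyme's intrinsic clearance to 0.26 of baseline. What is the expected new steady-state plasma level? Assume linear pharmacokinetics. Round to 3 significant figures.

CYP2E1: 0.15 × 4.4 = 0.66
CYP2C9: 0.35 × 5.7 = 1.995
CYP2C8: 0.36 × 0.26 = 0.0936
Other: 0.14 (unchanged)
New clearance relative to baseline: 0.66 + 1.995 + 0.0936 + 0.14 = 2.8886.
New steady-state plasma level = 25.5 / 2.8886 = 8.83 ng/mL (concentration scales inversely with clearance).

8.83 ng/mL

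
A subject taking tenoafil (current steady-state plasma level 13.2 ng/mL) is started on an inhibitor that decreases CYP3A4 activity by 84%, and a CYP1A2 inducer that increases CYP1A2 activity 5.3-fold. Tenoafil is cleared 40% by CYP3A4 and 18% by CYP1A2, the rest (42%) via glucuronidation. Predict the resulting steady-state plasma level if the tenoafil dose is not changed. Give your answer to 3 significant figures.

The CYP3A4 pathway (40% of clearance) falls to 0.16× activity: 0.4 × 0.16 = 0.064.
The CYP1A2 pathway (18% of clearance) rises to 5.3× activity: 0.18 × 5.3 = 0.954.
Non-CYP routes (42%) are unchanged.
Relative clearance = 0.064 + 0.954 + 0.42 = 1.438.
Steady-state plasma level ∝ 1/CL: new value = 13.2 / 1.438 = 9.18 ng/mL.

9.18 ng/mL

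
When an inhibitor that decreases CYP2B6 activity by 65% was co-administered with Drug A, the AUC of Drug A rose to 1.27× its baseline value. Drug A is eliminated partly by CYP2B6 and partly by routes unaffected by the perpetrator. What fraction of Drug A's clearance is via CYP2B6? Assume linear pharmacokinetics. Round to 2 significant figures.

CL'/CL = 1 / 1.27 = 0.7874
0.35·fm + (1 − fm) = 0.7874
fm = (0.7874 − 1) / (0.35 − 1) = 0.33

0.33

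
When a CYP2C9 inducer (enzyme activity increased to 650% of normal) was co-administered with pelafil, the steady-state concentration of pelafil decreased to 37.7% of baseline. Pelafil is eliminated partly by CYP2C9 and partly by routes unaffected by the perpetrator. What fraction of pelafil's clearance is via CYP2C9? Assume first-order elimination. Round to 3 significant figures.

0.300

Call the CYP2C9 fraction fm. After the interaction, CL_new/CL_old = fm × 6.5 + (1 − fm).
Steady-state concentration ratio = 1 / (new CL fraction), so new CL fraction = 1 / 0.377 = 2.653.
fm × 6.5 + 1 − fm = 2.653  ⇒  fm × (6.5 − 1) = 1.653  ⇒  fm = 0.300.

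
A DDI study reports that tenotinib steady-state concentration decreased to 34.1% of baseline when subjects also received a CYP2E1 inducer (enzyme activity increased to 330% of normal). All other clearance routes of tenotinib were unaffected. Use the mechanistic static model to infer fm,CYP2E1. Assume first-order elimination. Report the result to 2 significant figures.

Let x = fm,CYP2E1. Because steady-state concentration ∝ 1/CL, relative clearance rose to 1/0.341 = 2.933.
Only the CYP2E1 route changed, so 2.933 = x·3.3 + (1 − x), giving x = 0.84.

0.84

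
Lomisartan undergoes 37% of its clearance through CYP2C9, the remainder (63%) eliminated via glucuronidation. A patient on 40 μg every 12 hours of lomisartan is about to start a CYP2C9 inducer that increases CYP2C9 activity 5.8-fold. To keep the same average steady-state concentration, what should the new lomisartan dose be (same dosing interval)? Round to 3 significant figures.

CYP2C9: 0.37 × 5.8 = 2.146
Other: 0.63 (unchanged)
Relative clearance = 2.146 + 0.63 = 2.776.
Exposure is unchanged when dose changes in proportion to clearance. New dose = 40 μg × 2.776 = 111 μg.

111 μg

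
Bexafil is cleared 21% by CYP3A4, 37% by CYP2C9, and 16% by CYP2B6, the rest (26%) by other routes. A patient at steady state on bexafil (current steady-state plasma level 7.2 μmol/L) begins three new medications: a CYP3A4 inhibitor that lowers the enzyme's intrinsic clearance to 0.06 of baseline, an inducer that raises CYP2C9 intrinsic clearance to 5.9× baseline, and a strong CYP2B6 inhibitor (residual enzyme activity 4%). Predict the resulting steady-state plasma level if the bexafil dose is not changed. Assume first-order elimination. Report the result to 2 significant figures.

2.9 μmol/L

CYP3A4: 0.21 × 0.06 = 0.0126
CYP2C9: 0.37 × 5.9 = 2.183
CYP2B6: 0.16 × 0.04 = 0.0064
Other: 0.26 (unchanged)
Relative clearance = 0.0126 + 2.183 + 0.0064 + 0.26 = 2.462.
Steady-state plasma level ∝ 1/CL: new value = 7.2 / 2.462 = 2.9 μmol/L.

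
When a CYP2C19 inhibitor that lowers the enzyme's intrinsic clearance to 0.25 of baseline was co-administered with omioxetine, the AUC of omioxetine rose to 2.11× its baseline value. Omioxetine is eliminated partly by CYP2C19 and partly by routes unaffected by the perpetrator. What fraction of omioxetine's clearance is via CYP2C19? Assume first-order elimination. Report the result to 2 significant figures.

Let fm be the CYP2C19 fraction. New clearance relative to baseline = fm × 0.25 + (1 − fm).
AUC ratio = 1 / (new CL fraction), so new CL fraction = 1 / 2.11 = 0.4739.
fm × 0.25 + 1 − fm = 0.4739  ⇒  fm × (0.25 − 1) = −0.5261  ⇒  fm = 0.70.

0.70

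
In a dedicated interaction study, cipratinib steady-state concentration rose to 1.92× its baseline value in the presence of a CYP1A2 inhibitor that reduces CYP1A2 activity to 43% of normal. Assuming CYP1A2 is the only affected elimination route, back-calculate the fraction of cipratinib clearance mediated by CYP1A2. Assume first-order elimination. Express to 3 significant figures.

Write x for the fraction cleared via CYP1A2. The observed steady-state concentration change means clearance fell to 1/1.92 = 0.5208 of baseline.
Only the CYP1A2 route changed, so 0.5208 = x·0.43 + (1 − x), giving x = 0.841.

0.841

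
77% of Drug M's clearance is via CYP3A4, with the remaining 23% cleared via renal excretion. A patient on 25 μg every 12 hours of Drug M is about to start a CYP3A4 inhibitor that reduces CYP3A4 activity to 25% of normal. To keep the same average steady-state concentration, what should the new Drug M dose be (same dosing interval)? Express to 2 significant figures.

11 μg

CYP3A4: 0.77 × 0.25 = 0.1925
Other: 0.23 (unchanged)
New clearance relative to baseline: 0.1925 + 0.23 = 0.4225.
To maintain the same steady-state level, dose must scale with clearance: new dose = 25 × 0.4225 = 11 μg.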